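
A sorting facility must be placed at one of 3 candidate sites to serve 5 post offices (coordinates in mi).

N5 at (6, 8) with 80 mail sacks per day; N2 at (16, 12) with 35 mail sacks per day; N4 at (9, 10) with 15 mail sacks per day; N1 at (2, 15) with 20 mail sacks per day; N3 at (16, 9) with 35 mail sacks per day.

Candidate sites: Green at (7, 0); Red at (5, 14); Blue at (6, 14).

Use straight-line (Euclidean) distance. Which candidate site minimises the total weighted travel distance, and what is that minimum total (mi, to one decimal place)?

Blue, total 1385.7 mi

Total weighted distance at each candidate:
  Green (7, 0): total = 2084.7
  Red (5, 14): total = 1448.9
  Blue (6, 14): total = 1385.7
Minimum is at Blue with total 1385.7 mi.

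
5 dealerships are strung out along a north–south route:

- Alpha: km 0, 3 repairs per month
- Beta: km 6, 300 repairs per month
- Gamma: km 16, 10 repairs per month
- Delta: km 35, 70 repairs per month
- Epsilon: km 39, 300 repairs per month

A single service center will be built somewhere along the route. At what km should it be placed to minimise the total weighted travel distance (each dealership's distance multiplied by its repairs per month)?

For a sum of weighted absolute distances on a line, the optimum is the weighted median (not the mean). Total weight W = 683; half-weight = 341.5.
Sort by position and accumulate weight:
  km 0 (Alpha, w=3) → cum 3
  km 6 (Beta, w=300) → cum 303
  km 16 (Gamma, w=10) → cum 313
  km 35 (Delta, w=70) → cum 383  ≥ 341.5 → median here
  km 39 (Epsilon, w=300) → cum 683
Optimal location: km 35.

x = 35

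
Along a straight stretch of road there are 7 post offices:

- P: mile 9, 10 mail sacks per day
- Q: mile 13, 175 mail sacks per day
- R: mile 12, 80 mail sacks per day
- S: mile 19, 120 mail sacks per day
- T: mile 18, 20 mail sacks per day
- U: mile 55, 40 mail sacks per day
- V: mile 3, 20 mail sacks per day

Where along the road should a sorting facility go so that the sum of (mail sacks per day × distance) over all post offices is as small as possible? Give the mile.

x = 13

For a sum of weighted absolute distances on a line, the optimum is the weighted median (not the mean). Total weight W = 465; half-weight = 232.5.
Sort by position and accumulate weight:
  mile 3 (V, w=20) → cum 20
  mile 9 (P, w=10) → cum 30
  mile 12 (R, w=80) → cum 110
  mile 13 (Q, w=175) → cum 285  ≥ 232.5 → median here
  mile 18 (T, w=20) → cum 305
  mile 19 (S, w=120) → cum 425
  mile 55 (U, w=40) → cum 465
Optimal location: mile 13.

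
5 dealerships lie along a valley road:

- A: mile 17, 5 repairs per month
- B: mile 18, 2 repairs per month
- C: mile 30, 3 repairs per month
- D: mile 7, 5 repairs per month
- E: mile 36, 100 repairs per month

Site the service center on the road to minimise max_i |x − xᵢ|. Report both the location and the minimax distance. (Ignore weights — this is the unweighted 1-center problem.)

The 1-center on a line is the midpoint of the two extreme points: leftmost at 7, rightmost at 36.
Optimal location = (7 + 36)/2 = 21.5; maximum distance = (36 − 7)/2 = 14.5.

location 21.5, max distance 14.5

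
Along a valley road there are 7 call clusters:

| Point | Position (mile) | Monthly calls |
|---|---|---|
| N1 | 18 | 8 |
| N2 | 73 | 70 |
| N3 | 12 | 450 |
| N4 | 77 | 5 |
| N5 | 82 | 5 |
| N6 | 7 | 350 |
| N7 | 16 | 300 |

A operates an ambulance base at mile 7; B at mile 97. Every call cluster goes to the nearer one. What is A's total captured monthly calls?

The indifferent point is the midpoint (7+97)/2 = 52; call clusters left of it (closer to A at 7) go to A, those right go to B.
  N6 at 7 (w=350) → A
  N3 at 12 (w=450) → A
  N7 at 16 (w=300) → A
  N1 at 18 (w=8) → A
  N2 at 73 (w=70) → B
  N4 at 77 (w=5) → B
  N5 at 82 (w=5) → B
A captures 1108; B captures 80.

1108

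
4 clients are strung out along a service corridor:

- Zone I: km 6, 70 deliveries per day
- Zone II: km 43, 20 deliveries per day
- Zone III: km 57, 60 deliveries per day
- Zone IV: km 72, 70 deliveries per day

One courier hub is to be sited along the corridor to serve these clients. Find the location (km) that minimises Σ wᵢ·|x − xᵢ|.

x = 57

For a sum of weighted absolute distances on a line, the optimum is the weighted median (not the mean). Total weight W = 220; half-weight = 110.
Sort by position and accumulate weight:
  km 6 (Zone I, w=70) → cum 70
  km 43 (Zone II, w=20) → cum 90
  km 57 (Zone III, w=60) → cum 150  ≥ 110 → median here
  km 72 (Zone IV, w=70) → cum 220
Optimal location: km 57.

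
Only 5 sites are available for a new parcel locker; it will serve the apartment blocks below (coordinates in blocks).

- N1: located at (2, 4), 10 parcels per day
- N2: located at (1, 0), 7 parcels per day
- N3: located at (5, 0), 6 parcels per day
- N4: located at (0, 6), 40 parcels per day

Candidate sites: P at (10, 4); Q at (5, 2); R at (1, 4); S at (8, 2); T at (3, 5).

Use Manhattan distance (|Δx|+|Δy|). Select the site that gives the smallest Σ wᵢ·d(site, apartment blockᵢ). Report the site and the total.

R, total 206 blocks

Total weighted distance at each candidate:
  P (10, 4): total = 705
  Q (5, 2): total = 464
  R (1, 4): total = 206
  S (8, 2): total = 653
  T (3, 5): total = 271
Minimum is at R with total 206 blocks.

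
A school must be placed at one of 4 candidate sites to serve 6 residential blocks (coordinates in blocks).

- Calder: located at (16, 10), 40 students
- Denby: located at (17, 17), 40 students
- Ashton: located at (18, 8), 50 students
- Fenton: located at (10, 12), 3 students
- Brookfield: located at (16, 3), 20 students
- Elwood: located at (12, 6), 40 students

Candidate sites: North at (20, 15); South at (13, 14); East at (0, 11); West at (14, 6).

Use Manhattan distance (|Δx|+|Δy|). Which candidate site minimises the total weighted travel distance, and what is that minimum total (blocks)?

Total weighted distance at each candidate:
  North (20, 15): total = 2049
  South (13, 14): total = 1765
  East (0, 11): total = 3843
  West (14, 6): total = 1310
Minimum is at West with total 1310 blocks.

West, total 1310 blocks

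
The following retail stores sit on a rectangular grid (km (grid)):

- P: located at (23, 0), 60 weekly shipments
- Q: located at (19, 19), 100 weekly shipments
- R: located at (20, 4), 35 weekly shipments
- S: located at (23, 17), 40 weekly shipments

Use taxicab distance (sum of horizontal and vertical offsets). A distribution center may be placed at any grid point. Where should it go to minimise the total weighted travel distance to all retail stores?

(20, 17)

Manhattan distance separates: Σwᵢ(|x−xᵢ|+|y−yᵢ|) = Σwᵢ|x−xᵢ| + Σwᵢ|y−yᵢ|, so x and y are optimised independently as 1-D weighted medians.
Total weight W = 235; half = 117.5.
x-coordinate, sorted with cumulative weight:
  x=19 (Q, w=100) cum 100
  x=20 (R, w=35) cum 135  ← median
  x=23 (P, w=60) cum 195
  x=23 (S, w=40) cum 235
⇒ x* = 20
y-coordinate, sorted with cumulative weight:
  y=0 (P, w=60) cum 60
  y=4 (R, w=35) cum 95
  y=17 (S, w=40) cum 135  ← median
  y=19 (Q, w=100) cum 235
⇒ y* = 17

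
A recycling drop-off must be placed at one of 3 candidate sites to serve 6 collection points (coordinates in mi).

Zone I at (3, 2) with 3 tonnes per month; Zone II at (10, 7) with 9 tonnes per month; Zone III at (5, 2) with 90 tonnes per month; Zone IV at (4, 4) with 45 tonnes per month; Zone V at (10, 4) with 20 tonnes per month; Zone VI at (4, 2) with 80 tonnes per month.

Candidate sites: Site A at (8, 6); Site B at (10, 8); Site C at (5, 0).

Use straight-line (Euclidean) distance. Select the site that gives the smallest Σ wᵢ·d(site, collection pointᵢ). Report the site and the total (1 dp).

Site C, total 758.4 mi

Total weighted distance at each candidate:
  Site A (8, 6): total = 1199.7
  Site B (10, 8): total = 1822.9
  Site C (5, 0): total = 758.4
Minimum is at Site C with total 758.4 mi.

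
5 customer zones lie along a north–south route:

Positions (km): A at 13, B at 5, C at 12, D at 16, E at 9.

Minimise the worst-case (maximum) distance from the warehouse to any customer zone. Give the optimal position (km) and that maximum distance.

location 10.5, max distance 5.5

The 1-center on a line is the midpoint of the two extreme points: leftmost at 5, rightmost at 16.
Optimal location = (5 + 16)/2 = 10.5; maximum distance = (16 − 5)/2 = 5.5.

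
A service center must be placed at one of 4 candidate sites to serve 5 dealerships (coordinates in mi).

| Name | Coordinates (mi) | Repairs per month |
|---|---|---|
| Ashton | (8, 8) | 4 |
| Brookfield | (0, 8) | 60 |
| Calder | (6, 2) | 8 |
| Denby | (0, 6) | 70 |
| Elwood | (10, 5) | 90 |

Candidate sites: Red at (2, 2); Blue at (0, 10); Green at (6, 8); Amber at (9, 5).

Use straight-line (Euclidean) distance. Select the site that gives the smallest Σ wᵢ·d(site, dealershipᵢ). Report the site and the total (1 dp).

Green, total 1308.7 mi

Total weighted distance at each candidate:
  Red (2, 2): total = 1527.4
  Blue (0, 10): total = 1519.2
  Green (6, 8): total = 1308.7
  Amber (9, 5): total = 1339.7
Minimum is at Green with total 1308.7 mi.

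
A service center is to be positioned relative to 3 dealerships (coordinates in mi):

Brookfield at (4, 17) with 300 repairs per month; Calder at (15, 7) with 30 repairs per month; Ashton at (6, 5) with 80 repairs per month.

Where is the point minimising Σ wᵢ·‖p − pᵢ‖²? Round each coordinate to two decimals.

(5.20, 13.93)

The minimiser of Σwᵢ‖p−pᵢ‖² is the weighted centroid p* = (Σwᵢpᵢ)/(Σwᵢ).
Σwᵢ = 410.
Σwᵢxᵢ = 300·4 + 30·15 + 80·6 = 2130.
Σwᵢyᵢ = 300·17 + 30·7 + 80·5 = 5710.
x* = 2130/410 = 5.20, y* = 5710/410 = 13.93.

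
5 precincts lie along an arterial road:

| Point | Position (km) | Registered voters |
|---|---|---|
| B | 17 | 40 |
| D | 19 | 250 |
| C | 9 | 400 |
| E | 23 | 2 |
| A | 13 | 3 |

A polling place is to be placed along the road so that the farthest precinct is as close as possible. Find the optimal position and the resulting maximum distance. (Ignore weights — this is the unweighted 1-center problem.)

The 1-center on a line is the midpoint of the two extreme points: leftmost at 9, rightmost at 23.
Optimal location = (9 + 23)/2 = 16; maximum distance = (23 − 9)/2 = 7.

location 16, max distance 7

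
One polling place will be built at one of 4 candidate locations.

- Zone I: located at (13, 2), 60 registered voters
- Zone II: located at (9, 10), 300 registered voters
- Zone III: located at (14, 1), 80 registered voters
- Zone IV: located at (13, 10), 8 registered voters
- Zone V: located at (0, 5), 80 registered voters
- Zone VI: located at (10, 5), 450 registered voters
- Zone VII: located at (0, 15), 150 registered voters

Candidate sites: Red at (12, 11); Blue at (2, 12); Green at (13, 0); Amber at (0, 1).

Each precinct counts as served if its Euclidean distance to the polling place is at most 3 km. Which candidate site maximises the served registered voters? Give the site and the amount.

Green, covering 140

Coverage radius r = 3 km; a point is covered iff (Δx)²+(Δy)² ≤ 3² = 9.
  Red (12, 11): covers {Zone IV} → 8
  Blue (2, 12): covers {none} → 0
  Green (13, 0): covers {Zone I, Zone III} → 140
  Amber (0, 1): covers {none} → 0
Maximum coverage at Green: 140 registered voters.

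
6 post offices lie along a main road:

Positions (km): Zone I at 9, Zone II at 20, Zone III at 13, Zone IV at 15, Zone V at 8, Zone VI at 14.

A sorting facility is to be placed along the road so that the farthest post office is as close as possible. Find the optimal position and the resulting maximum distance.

location 14, max distance 6

The 1-center on a line is the midpoint of the two extreme points: leftmost at 8, rightmost at 20.
Optimal location = (8 + 20)/2 = 14; maximum distance = (20 − 8)/2 = 6.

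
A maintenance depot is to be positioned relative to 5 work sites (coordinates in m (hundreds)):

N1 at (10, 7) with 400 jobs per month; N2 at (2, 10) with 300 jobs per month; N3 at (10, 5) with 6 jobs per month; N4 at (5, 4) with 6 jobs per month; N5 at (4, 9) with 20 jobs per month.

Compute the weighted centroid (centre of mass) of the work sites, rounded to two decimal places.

(6.52, 8.24)

The minimiser of Σwᵢ‖p−pᵢ‖² is the weighted centroid p* = (Σwᵢpᵢ)/(Σwᵢ).
Σwᵢ = 732.
Σwᵢxᵢ = 400·10 + 300·2 + 6·10 + 6·5 + 20·4 = 4770.
Σwᵢyᵢ = 400·7 + 300·10 + 6·5 + 6·4 + 20·9 = 6034.
x* = 4770/732 = 6.52, y* = 6034/732 = 8.24.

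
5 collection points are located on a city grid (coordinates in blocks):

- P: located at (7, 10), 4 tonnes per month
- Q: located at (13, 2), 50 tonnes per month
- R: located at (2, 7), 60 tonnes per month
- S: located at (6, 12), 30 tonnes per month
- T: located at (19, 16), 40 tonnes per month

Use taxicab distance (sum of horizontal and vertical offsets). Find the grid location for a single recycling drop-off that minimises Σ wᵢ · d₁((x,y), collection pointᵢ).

(7, 7)

Manhattan distance separates: Σwᵢ(|x−xᵢ|+|y−yᵢ|) = Σwᵢ|x−xᵢ| + Σwᵢ|y−yᵢ|, so x and y are optimised independently as 1-D weighted medians.
Total weight W = 184; half = 92.
x-coordinate, sorted with cumulative weight:
  x=2 (R, w=60) cum 60
  x=6 (S, w=30) cum 90
  x=7 (P, w=4) cum 94  ← median
  x=13 (Q, w=50) cum 144
  x=19 (T, w=40) cum 184
⇒ x* = 7
y-coordinate, sorted with cumulative weight:
  y=2 (Q, w=50) cum 50
  y=7 (R, w=60) cum 110  ← median
  y=10 (P, w=4) cum 114
  y=12 (S, w=30) cum 144
  y=16 (T, w=40) cum 184
⇒ y* = 7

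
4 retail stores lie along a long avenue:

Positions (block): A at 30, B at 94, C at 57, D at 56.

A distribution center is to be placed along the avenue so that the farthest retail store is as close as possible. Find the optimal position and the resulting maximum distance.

The 1-center on a line is the midpoint of the two extreme points: leftmost at 30, rightmost at 94.
Optimal location = (30 + 94)/2 = 62; maximum distance = (94 − 30)/2 = 32.

location 62, max distance 32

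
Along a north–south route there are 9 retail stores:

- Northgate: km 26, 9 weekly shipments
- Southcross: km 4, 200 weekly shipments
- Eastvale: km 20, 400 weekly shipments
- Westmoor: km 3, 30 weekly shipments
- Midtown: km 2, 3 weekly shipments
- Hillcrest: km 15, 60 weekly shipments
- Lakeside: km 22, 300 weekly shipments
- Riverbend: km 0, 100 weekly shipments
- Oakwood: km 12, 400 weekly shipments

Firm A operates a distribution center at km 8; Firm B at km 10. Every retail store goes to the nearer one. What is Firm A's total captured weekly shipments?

333

The indifferent point is the midpoint (8+10)/2 = 9; retail stores left of it (closer to Firm A at 8) go to Firm A, those right go to Firm B.
  Riverbend at 0 (w=100) → Firm A
  Midtown at 2 (w=3) → Firm A
  Westmoor at 3 (w=30) → Firm A
  Southcross at 4 (w=200) → Firm A
  Oakwood at 12 (w=400) → Firm B
  Hillcrest at 15 (w=60) → Firm B
  Eastvale at 20 (w=400) → Firm B
  Lakeside at 22 (w=300) → Firm B
  Northgate at 26 (w=9) → Firm B
Firm A captures 333; Firm B captures 1169.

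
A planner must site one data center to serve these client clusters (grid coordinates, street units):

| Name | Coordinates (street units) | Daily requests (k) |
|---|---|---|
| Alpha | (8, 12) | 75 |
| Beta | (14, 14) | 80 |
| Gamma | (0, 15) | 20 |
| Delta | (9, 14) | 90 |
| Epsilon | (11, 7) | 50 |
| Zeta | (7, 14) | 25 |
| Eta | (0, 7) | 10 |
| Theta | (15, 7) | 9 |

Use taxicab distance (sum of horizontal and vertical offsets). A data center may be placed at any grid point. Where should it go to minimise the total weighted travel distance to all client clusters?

(9, 14)

Manhattan distance separates: Σwᵢ(|x−xᵢ|+|y−yᵢ|) = Σwᵢ|x−xᵢ| + Σwᵢ|y−yᵢ|, so x and y are optimised independently as 1-D weighted medians.
Total weight W = 359; half = 179.5.
x-coordinate, sorted with cumulative weight:
  x=0 (Gamma, w=20) cum 20
  x=0 (Eta, w=10) cum 30
  x=7 (Zeta, w=25) cum 55
  x=8 (Alpha, w=75) cum 130
  x=9 (Delta, w=90) cum 220  ← median
  x=11 (Epsilon, w=50) cum 270
  x=14 (Beta, w=80) cum 350
  x=15 (Theta, w=9) cum 359
⇒ x* = 9
y-coordinate, sorted with cumulative weight:
  y=7 (Epsilon, w=50) cum 50
  y=7 (Eta, w=10) cum 60
  y=7 (Theta, w=9) cum 69
  y=12 (Alpha, w=75) cum 144
  y=14 (Beta, w=80) cum 224  ← median
  y=14 (Delta, w=90) cum 314
  y=14 (Zeta, w=25) cum 339
  y=15 (Gamma, w=20) cum 359
⇒ y* = 14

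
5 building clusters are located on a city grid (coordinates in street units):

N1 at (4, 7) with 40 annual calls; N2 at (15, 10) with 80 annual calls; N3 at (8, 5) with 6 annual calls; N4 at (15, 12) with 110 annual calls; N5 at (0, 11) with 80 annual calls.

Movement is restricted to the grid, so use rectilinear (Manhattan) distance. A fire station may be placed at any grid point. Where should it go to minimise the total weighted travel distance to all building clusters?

Manhattan distance separates: Σwᵢ(|x−xᵢ|+|y−yᵢ|) = Σwᵢ|x−xᵢ| + Σwᵢ|y−yᵢ|, so x and y are optimised independently as 1-D weighted medians.
Total weight W = 316; half = 158.
x-coordinate, sorted with cumulative weight:
  x=0 (N5, w=80) cum 80
  x=4 (N1, w=40) cum 120
  x=8 (N3, w=6) cum 126
  x=15 (N2, w=80) cum 206  ← median
  x=15 (N4, w=110) cum 316
⇒ x* = 15
y-coordinate, sorted with cumulative weight:
  y=5 (N3, w=6) cum 6
  y=7 (N1, w=40) cum 46
  y=10 (N2, w=80) cum 126
  y=11 (N5, w=80) cum 206  ← median
  y=12 (N4, w=110) cum 316
⇒ y* = 11

(15, 11)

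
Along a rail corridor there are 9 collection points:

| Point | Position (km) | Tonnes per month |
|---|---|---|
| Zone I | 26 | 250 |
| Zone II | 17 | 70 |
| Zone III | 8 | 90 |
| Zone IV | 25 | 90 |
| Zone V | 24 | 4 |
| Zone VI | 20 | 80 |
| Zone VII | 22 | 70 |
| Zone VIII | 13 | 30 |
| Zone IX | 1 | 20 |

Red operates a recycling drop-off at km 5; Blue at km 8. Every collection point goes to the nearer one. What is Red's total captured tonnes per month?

20

The indifferent point is the midpoint (5+8)/2 = 6.5; collection points left of it (closer to Red at 5) go to Red, those right go to Blue.
  Zone IX at 1 (w=20) → Red
  Zone III at 8 (w=90) → Blue
  Zone VIII at 13 (w=30) → Blue
  Zone II at 17 (w=70) → Blue
  Zone VI at 20 (w=80) → Blue
  Zone VII at 22 (w=70) → Blue
  Zone V at 24 (w=4) → Blue
  Zone IV at 25 (w=90) → Blue
  Zone I at 26 (w=250) → Blue
Red captures 20; Blue captures 684.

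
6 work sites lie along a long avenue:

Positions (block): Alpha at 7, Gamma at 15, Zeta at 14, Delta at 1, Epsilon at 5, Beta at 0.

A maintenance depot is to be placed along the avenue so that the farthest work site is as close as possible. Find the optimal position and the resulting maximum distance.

location 7.5, max distance 7.5

The 1-center on a line is the midpoint of the two extreme points: leftmost at 0, rightmost at 15.
Optimal location = (0 + 15)/2 = 7.5; maximum distance = (15 − 0)/2 = 7.5.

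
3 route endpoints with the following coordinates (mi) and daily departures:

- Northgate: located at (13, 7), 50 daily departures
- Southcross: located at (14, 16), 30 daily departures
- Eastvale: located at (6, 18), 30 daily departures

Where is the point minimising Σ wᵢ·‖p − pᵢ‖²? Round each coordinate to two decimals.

The minimiser of Σwᵢ‖p−pᵢ‖² is the weighted centroid p* = (Σwᵢpᵢ)/(Σwᵢ).
Σwᵢ = 110.
Σwᵢxᵢ = 50·13 + 30·14 + 30·6 = 1250.
Σwᵢyᵢ = 50·7 + 30·16 + 30·18 = 1370.
x* = 1250/110 = 11.36, y* = 1370/110 = 12.45.

(11.36, 12.45)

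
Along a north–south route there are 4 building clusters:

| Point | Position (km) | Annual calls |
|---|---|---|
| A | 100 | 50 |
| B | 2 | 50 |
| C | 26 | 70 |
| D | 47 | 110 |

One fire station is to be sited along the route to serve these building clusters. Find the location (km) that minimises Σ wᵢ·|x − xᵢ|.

For a sum of weighted absolute distances on a line, the optimum is the weighted median (not the mean). Total weight W = 280; half-weight = 140.
Sort by position and accumulate weight:
  km 2 (B, w=50) → cum 50
  km 26 (C, w=70) → cum 120
  km 47 (D, w=110) → cum 230  ≥ 140 → median here
  km 100 (A, w=50) → cum 280
Optimal location: km 47.

x = 47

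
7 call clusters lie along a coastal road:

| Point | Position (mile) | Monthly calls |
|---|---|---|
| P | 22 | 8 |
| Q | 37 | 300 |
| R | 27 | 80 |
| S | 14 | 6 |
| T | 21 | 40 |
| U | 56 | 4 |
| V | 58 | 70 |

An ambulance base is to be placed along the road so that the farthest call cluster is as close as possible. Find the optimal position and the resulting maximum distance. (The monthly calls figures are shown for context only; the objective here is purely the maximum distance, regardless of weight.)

The 1-center on a line is the midpoint of the two extreme points: leftmost at 14, rightmost at 58.
Optimal location = (14 + 58)/2 = 36; maximum distance = (58 − 14)/2 = 22.

location 36, max distance 22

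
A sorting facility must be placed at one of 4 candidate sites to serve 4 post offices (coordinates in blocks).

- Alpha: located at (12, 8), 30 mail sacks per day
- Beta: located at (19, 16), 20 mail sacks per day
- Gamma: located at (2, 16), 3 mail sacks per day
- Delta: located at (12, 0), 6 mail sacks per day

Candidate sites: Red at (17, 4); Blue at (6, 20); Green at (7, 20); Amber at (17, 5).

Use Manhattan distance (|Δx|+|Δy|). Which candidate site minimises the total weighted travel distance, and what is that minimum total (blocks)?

Total weighted distance at each candidate:
  Red (17, 4): total = 685
  Blue (6, 20): total = 1060
  Green (7, 20): total = 1007
  Amber (17, 5): total = 638
Minimum is at Amber with total 638 blocks.

Amber, total 638 blocks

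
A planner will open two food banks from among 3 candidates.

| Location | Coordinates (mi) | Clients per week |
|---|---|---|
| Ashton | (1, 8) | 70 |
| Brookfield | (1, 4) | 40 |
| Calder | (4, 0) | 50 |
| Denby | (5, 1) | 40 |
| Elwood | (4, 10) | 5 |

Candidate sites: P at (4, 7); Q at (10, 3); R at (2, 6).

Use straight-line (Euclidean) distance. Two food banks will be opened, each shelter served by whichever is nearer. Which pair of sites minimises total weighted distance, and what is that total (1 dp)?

{Q, R}, total 800.0

Evaluate every pair (each demand assigned to the nearer of the two):
  {Q, R}: total = 800.0
  {P, R}: total = 810.4
  {P, Q}: total = 956.9
Best pair: {Q, R} with total 800.0.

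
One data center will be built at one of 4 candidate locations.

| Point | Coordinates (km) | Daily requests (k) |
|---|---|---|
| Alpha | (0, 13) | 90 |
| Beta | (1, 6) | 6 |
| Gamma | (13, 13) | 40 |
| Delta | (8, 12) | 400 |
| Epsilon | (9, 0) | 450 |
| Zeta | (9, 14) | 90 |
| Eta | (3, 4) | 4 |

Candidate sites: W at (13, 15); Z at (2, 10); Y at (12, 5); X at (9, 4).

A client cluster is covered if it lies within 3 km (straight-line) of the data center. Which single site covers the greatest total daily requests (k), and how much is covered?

W, covering 40

Coverage radius r = 3 km; a point is covered iff (Δx)²+(Δy)² ≤ 3² = 9.
  W (13, 15): covers {Gamma} → 40
  Z (2, 10): covers {none} → 0
  Y (12, 5): covers {none} → 0
  X (9, 4): covers {none} → 0
Maximum coverage at W: 40 daily requests (k).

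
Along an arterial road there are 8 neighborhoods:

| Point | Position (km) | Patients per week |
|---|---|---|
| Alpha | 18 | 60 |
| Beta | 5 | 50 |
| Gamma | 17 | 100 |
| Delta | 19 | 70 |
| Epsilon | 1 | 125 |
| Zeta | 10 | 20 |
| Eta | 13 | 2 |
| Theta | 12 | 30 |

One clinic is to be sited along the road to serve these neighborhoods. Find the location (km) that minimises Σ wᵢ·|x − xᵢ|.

x = 17

For a sum of weighted absolute distances on a line, the optimum is the weighted median (not the mean). Total weight W = 457; half-weight = 228.5.
Sort by position and accumulate weight:
  km 1 (Epsilon, w=125) → cum 125
  km 5 (Beta, w=50) → cum 175
  km 10 (Zeta, w=20) → cum 195
  km 12 (Theta, w=30) → cum 225
  km 13 (Eta, w=2) → cum 227
  km 17 (Gamma, w=100) → cum 327  ≥ 228.5 → median here
  km 18 (Alpha, w=60) → cum 387
  km 19 (Delta, w=70) → cum 457
Optimal location: km 17.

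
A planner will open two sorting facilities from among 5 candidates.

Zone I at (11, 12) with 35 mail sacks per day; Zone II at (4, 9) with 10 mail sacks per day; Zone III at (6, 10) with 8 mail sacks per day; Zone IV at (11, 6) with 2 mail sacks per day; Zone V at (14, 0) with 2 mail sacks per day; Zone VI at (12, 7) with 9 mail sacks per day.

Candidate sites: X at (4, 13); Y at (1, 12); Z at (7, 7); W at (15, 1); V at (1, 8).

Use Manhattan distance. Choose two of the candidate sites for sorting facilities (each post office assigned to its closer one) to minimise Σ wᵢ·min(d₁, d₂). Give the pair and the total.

{X, Z}, total 435

Evaluate every pair (each demand assigned to the nearer of the two):
  {X, Z}: total = 435
  {Z, W}: total = 456
  {X, W}: total = 463
  {Z, V}: total = 470
  {Y, Z}: total = 480
  {X, V}: total = 534
  {X, Y}: total = 560
  {Y, W}: total = 569
  {Y, V}: total = 620
  {W, V}: total = 689
Best pair: {X, Z} with total 435.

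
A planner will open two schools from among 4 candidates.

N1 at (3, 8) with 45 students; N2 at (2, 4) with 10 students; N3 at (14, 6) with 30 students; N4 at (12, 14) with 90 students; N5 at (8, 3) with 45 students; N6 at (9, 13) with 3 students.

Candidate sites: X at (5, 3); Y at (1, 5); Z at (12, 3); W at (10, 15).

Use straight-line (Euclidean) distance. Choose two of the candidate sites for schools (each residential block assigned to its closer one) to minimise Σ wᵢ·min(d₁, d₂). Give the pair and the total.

{X, W}, total 901.5

Evaluate every pair (each demand assigned to the nearer of the two):
  {X, W}: total = 901.5
  {Y, W}: total = 1007.4
  {Z, W}: total = 1042.1
  {Y, Z}: total = 1485.9
  {X, Z}: total = 1538.4
  {X, Y}: total = 1801.8
Best pair: {X, W} with total 901.5.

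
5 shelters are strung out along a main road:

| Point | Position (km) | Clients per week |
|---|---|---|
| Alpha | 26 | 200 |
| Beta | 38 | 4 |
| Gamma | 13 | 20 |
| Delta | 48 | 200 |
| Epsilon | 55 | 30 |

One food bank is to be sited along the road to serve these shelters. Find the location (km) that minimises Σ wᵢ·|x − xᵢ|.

x = 48

For a sum of weighted absolute distances on a line, the optimum is the weighted median (not the mean). Total weight W = 454; half-weight = 227.
Sort by position and accumulate weight:
  km 13 (Gamma, w=20) → cum 20
  km 26 (Alpha, w=200) → cum 220
  km 38 (Beta, w=4) → cum 224
  km 48 (Delta, w=200) → cum 424  ≥ 227 → median here
  km 55 (Epsilon, w=30) → cum 454
Optimal location: km 48.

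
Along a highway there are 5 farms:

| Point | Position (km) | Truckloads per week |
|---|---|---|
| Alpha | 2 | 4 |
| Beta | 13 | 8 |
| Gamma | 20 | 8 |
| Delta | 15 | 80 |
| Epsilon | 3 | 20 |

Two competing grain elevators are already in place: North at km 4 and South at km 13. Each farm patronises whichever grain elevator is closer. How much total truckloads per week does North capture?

24

The indifferent point is the midpoint (4+13)/2 = 8.5; farms left of it (closer to North at 4) go to North, those right go to South.
  Alpha at 2 (w=4) → North
  Epsilon at 3 (w=20) → North
  Beta at 13 (w=8) → South
  Delta at 15 (w=80) → South
  Gamma at 20 (w=8) → South
North captures 24; South captures 96.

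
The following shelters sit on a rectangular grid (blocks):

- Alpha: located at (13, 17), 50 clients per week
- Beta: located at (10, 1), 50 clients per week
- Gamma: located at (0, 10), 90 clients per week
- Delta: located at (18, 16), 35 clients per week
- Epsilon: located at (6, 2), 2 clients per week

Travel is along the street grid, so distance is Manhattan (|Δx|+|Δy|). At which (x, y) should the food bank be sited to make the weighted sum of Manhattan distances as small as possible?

Manhattan distance separates: Σwᵢ(|x−xᵢ|+|y−yᵢ|) = Σwᵢ|x−xᵢ| + Σwᵢ|y−yᵢ|, so x and y are optimised independently as 1-D weighted medians.
Total weight W = 227; half = 113.5.
x-coordinate, sorted with cumulative weight:
  x=0 (Gamma, w=90) cum 90
  x=6 (Epsilon, w=2) cum 92
  x=10 (Beta, w=50) cum 142  ← median
  x=13 (Alpha, w=50) cum 192
  x=18 (Delta, w=35) cum 227
⇒ x* = 10
y-coordinate, sorted with cumulative weight:
  y=1 (Beta, w=50) cum 50
  y=2 (Epsilon, w=2) cum 52
  y=10 (Gamma, w=90) cum 142  ← median
  y=16 (Delta, w=35) cum 177
  y=17 (Alpha, w=50) cum 227
⇒ y* = 10

(10, 10)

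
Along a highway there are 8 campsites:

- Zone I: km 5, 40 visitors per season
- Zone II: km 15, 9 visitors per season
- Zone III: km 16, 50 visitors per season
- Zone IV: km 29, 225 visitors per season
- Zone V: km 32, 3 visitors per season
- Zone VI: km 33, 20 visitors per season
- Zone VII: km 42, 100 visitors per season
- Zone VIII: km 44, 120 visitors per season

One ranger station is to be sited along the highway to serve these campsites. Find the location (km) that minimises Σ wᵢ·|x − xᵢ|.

x = 29

For a sum of weighted absolute distances on a line, the optimum is the weighted median (not the mean). Total weight W = 567; half-weight = 283.5.
Sort by position and accumulate weight:
  km 5 (Zone I, w=40) → cum 40
  km 15 (Zone II, w=9) → cum 49
  km 16 (Zone III, w=50) → cum 99
  km 29 (Zone IV, w=225) → cum 324  ≥ 283.5 → median here
  km 32 (Zone V, w=3) → cum 327
  km 33 (Zone VI, w=20) → cum 347
  km 42 (Zone VII, w=100) → cum 447
  km 44 (Zone VIII, w=120) → cum 567
Optimal location: km 29.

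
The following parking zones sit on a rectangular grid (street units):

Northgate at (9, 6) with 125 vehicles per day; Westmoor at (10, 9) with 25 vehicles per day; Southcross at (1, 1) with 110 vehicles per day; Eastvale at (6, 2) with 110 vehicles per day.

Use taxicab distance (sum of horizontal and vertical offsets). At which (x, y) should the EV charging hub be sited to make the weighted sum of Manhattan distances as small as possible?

(6, 2)

Manhattan distance separates: Σwᵢ(|x−xᵢ|+|y−yᵢ|) = Σwᵢ|x−xᵢ| + Σwᵢ|y−yᵢ|, so x and y are optimised independently as 1-D weighted medians.
Total weight W = 370; half = 185.
x-coordinate, sorted with cumulative weight:
  x=1 (Southcross, w=110) cum 110
  x=6 (Eastvale, w=110) cum 220  ← median
  x=9 (Northgate, w=125) cum 345
  x=10 (Westmoor, w=25) cum 370
⇒ x* = 6
y-coordinate, sorted with cumulative weight:
  y=1 (Southcross, w=110) cum 110
  y=2 (Eastvale, w=110) cum 220  ← median
  y=6 (Northgate, w=125) cum 345
  y=9 (Westmoor, w=25) cum 370
⇒ y* = 2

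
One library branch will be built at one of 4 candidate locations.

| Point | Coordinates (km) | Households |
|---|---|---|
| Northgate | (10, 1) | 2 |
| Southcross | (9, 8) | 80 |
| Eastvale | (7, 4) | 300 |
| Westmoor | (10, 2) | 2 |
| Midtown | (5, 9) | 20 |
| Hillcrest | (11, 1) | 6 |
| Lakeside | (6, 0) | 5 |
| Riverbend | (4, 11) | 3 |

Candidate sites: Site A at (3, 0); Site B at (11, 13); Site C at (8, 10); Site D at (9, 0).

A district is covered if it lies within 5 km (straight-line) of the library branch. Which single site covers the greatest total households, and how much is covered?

Coverage radius r = 5 km; a point is covered iff (Δx)²+(Δy)² ≤ 5² = 25.
  Site A (3, 0): covers {Lakeside} → 5
  Site B (11, 13): covers {none} → 0
  Site C (8, 10): covers {Southcross, Midtown, Riverbend} → 103
  Site D (9, 0): covers {Northgate, Eastvale, Westmoor, Hillcrest, Lakeside} → 315
Maximum coverage at Site D: 315 households.

Site D, covering 315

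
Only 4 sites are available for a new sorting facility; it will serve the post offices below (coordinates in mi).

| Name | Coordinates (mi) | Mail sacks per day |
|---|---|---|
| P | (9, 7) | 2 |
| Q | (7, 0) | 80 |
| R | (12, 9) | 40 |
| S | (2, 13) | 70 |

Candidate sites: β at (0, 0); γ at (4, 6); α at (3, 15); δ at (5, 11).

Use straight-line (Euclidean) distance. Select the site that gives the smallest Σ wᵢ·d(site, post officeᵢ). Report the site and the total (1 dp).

γ, total 1398.2 mi

Total weighted distance at each candidate:
  β (0, 0): total = 2103.5
  γ (4, 6): total = 1398.2
  α (3, 15): total = 1851.1
  δ (5, 11): total = 1449.3
Minimum is at γ with total 1398.2 mi.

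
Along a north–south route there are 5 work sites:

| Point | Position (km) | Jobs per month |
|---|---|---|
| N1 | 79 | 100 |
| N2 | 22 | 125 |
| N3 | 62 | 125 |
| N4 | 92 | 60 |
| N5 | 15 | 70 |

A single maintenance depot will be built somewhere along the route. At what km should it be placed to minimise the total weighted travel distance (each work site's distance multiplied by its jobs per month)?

For a sum of weighted absolute distances on a line, the optimum is the weighted median (not the mean). Total weight W = 480; half-weight = 240.
Sort by position and accumulate weight:
  km 15 (N5, w=70) → cum 70
  km 22 (N2, w=125) → cum 195
  km 62 (N3, w=125) → cum 320  ≥ 240 → median here
  km 79 (N1, w=100) → cum 420
  km 92 (N4, w=60) → cum 480
Optimal location: km 62.

x = 62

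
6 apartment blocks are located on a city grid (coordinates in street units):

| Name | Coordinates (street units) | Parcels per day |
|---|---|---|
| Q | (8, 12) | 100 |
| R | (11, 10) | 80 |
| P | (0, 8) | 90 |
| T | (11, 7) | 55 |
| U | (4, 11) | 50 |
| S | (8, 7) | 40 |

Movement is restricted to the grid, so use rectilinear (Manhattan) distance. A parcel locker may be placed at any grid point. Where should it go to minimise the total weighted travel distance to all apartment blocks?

Manhattan distance separates: Σwᵢ(|x−xᵢ|+|y−yᵢ|) = Σwᵢ|x−xᵢ| + Σwᵢ|y−yᵢ|, so x and y are optimised independently as 1-D weighted medians.
Total weight W = 415; half = 207.5.
x-coordinate, sorted with cumulative weight:
  x=0 (P, w=90) cum 90
  x=4 (U, w=50) cum 140
  x=8 (Q, w=100) cum 240  ← median
  x=8 (S, w=40) cum 280
  x=11 (R, w=80) cum 360
  x=11 (T, w=55) cum 415
⇒ x* = 8
y-coordinate, sorted with cumulative weight:
  y=7 (T, w=55) cum 55
  y=7 (S, w=40) cum 95
  y=8 (P, w=90) cum 185
  y=10 (R, w=80) cum 265  ← median
  y=11 (U, w=50) cum 315
  y=12 (Q, w=100) cum 415
⇒ y* = 10

(8, 10)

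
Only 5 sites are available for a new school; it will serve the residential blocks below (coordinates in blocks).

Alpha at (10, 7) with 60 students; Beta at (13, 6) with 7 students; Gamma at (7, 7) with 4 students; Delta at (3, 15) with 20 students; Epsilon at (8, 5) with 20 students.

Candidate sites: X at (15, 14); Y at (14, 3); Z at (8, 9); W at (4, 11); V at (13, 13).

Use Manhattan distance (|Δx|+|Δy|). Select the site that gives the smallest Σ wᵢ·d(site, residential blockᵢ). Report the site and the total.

Total weighted distance at each candidate:
  X (15, 14): total = 1430
  Y (14, 3): total = 1172
  Z (8, 9): total = 608
  W (4, 11): total = 1026
  V (13, 13): total = 1137
Minimum is at Z with total 608 blocks.

Z, total 608 blocks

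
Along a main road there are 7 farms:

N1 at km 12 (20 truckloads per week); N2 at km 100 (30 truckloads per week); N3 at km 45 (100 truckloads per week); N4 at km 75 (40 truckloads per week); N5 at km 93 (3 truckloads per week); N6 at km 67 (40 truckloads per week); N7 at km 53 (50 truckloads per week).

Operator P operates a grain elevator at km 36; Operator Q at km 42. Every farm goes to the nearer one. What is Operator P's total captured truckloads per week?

20

The indifferent point is the midpoint (36+42)/2 = 39; farms left of it (closer to Operator P at 36) go to Operator P, those right go to Operator Q.
  N1 at 12 (w=20) → Operator P
  N3 at 45 (w=100) → Operator Q
  N7 at 53 (w=50) → Operator Q
  N6 at 67 (w=40) → Operator Q
  N4 at 75 (w=40) → Operator Q
  N5 at 93 (w=3) → Operator Q
  N2 at 100 (w=30) → Operator Q
Operator P captures 20; Operator Q captures 263.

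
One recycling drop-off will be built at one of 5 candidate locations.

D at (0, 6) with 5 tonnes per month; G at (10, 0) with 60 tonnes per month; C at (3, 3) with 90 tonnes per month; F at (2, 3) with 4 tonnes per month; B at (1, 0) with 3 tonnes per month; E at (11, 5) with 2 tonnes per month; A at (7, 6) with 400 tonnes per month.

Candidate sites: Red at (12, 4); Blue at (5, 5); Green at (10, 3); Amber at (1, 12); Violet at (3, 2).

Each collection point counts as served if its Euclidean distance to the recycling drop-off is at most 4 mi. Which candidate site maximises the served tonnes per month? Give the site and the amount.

Blue, covering 494

Coverage radius r = 4 mi; a point is covered iff (Δx)²+(Δy)² ≤ 4² = 16.
  Red (12, 4): covers {E} → 2
  Blue (5, 5): covers {C, F, A} → 494
  Green (10, 3): covers {G, E} → 62
  Amber (1, 12): covers {none} → 0
  Violet (3, 2): covers {C, F, B} → 97
Maximum coverage at Blue: 494 tonnes per month.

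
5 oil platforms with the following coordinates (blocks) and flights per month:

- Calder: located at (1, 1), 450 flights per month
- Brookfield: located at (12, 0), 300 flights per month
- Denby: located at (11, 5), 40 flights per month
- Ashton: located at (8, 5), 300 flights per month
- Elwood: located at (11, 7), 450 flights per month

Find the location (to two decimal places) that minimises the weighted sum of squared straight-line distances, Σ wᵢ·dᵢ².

(7.69, 3.44)

The minimiser of Σwᵢ‖p−pᵢ‖² is the weighted centroid p* = (Σwᵢpᵢ)/(Σwᵢ).
Σwᵢ = 1540.
Σwᵢxᵢ = 450·1 + 300·12 + 40·11 + 300·8 + 450·11 = 11840.
Σwᵢyᵢ = 450·1 + 300·0 + 40·5 + 300·5 + 450·7 = 5300.
x* = 11840/1540 = 7.69, y* = 5300/1540 = 3.44.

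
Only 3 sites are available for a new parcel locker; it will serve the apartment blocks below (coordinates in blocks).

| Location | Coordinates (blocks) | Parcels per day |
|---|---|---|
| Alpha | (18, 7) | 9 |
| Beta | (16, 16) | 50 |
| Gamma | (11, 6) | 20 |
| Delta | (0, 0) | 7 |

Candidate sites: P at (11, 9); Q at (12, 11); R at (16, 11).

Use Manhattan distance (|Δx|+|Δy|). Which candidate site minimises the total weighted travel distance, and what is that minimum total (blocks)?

Total weighted distance at each candidate:
  P (11, 9): total = 881
  Q (12, 11): total = 821
  R (16, 11): total = 693
Minimum is at R with total 693 blocks.

R, total 693 blocks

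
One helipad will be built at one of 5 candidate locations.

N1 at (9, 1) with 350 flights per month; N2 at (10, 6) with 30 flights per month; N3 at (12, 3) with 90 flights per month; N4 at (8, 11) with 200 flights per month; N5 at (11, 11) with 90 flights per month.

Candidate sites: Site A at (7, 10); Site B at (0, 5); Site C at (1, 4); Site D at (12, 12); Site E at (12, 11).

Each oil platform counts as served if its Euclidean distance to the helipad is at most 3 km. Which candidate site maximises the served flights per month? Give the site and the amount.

Coverage radius r = 3 km; a point is covered iff (Δx)²+(Δy)² ≤ 3² = 9.
  Site A (7, 10): covers {N4} → 200
  Site B (0, 5): covers {none} → 0
  Site C (1, 4): covers {none} → 0
  Site D (12, 12): covers {N5} → 90
  Site E (12, 11): covers {N5} → 90
Maximum coverage at Site A: 200 flights per month.

Site A, covering 200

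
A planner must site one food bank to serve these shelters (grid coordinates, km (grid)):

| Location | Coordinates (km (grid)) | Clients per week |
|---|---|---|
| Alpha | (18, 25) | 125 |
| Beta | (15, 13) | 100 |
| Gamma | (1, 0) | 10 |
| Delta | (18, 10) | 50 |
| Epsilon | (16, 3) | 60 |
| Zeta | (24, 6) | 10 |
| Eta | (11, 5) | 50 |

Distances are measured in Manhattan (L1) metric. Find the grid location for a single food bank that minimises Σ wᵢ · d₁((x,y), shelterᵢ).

(16, 13)

Manhattan distance separates: Σwᵢ(|x−xᵢ|+|y−yᵢ|) = Σwᵢ|x−xᵢ| + Σwᵢ|y−yᵢ|, so x and y are optimised independently as 1-D weighted medians.
Total weight W = 405; half = 202.5.
x-coordinate, sorted with cumulative weight:
  x=1 (Gamma, w=10) cum 10
  x=11 (Eta, w=50) cum 60
  x=15 (Beta, w=100) cum 160
  x=16 (Epsilon, w=60) cum 220  ← median
  x=18 (Alpha, w=125) cum 345
  x=18 (Delta, w=50) cum 395
  x=24 (Zeta, w=10) cum 405
⇒ x* = 16
y-coordinate, sorted with cumulative weight:
  y=0 (Gamma, w=10) cum 10
  y=3 (Epsilon, w=60) cum 70
  y=5 (Eta, w=50) cum 120
  y=6 (Zeta, w=10) cum 130
  y=10 (Delta, w=50) cum 180
  y=13 (Beta, w=100) cum 280  ← median
  y=25 (Alpha, w=125) cum 405
⇒ y* = 13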